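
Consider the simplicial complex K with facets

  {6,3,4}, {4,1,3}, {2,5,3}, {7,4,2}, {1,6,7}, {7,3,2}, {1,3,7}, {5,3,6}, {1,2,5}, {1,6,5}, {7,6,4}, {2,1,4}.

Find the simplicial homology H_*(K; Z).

Fix the vertex order 1 < 2 < 3 < 4 < 5 < 6 < 7 and write every simplex with vertices in increasing order. Then dim K = 2 and the simplices of K are:

  0-simplices (7): [1], [2], [3], [4], [5], [6], [7]
  1-simplices (18): [1,2], [1,3], [1,4], [1,5], [1,6], [1,7], [2,3], [2,4], [2,5], [2,7], [3,4], [3,5], [3,6], [3,7], [4,6], [4,7], [5,6], [6,7]
  2-simplices (12): [1,2,4], [1,2,5], [1,3,4], [1,3,7], [1,5,6], [1,6,7], [2,3,5], [2,3,7], [2,4,7], [3,4,6], [3,5,6], [4,6,7]

Hence C_0 ≅ Z^7, C_1 ≅ Z^18, C_2 ≅ Z^12.

Boundary ∂_1: C_1 → C_0 sends each edge [p,q] (with p < q) to q − p. For instance
  ∂[4,6] = [6] − [4].
As a 7×18 matrix over Z this has rank 6, with invariant factors (1,1,1,1,1,1).

Boundary ∂_2: C_2 → C_1 sends each 2-simplex [p,q,r] to [q,r] − [p,r] + [p,q]. For instance
  ∂[1,3,4] = [3,4] − [1,4] + [1,3],
  ∂[1,2,4] = [2,4] − [1,4] + [1,2].
This gives a 18×12 integer matrix of rank 12; reducing to Smith normal form yields diagonal entries (1,1,1,1,1,1,1,1,1,1,1,2).

Computing H_k = (kernel of ∂_k) / (image of ∂_{k+1}):

  H_0: rank C_0 − rank ∂_1 = 7 − 6 = 1, and the invariant factors of ∂_1 are all 1, so H_0 = Z.
  H_1: rank ker ∂_1 − rank ∂_2 = (18 − 6) − 12 = 0, and ∂_2 has invariant factor 2 > 1, so H_1 = Z_2.
  H_2: rank ker ∂_2 − rank ∂_3 = (12 − 12) − 0 = 0, and there is no ∂_3, so H_2 = 0.

As a check, the Euler characteristic is 7 − 18 + 12 = 1, which agrees with 1 − 0 + 0 = 1.
(K is a triangulation of the real projective plane RP^2.)

H_0 = Z,  H_1 = Z_2,  H_2 = 0.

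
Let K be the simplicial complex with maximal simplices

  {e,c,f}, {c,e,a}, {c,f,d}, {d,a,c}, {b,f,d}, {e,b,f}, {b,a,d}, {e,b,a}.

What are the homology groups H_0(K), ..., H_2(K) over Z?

We work with the vertex ordering a < b < c < d < e < f. The simplices of K, each written with vertices in increasing order, are:

  0-simplices (6): a, b, c, d, e, f
  1-simplices (12): ab, ac, ad, ae, bd, be, bf, cd, ce, cf, df, ef
  2-simplices (8): abd, abe, acd, ace, bdf, bef, cdf, cef

so the chain groups are C_0 ≅ Z^6, C_1 ≅ Z^12, C_2 ≅ Z^8.

Boundary ∂_1: C_1 → C_0 sends each edge [p,q] (with p < q) to q − p. For instance
  ∂bd = d − b.
The resulting 6×12 matrix has rank 5, and its Smith normal form has invariant factors (1,1,1,1,1).

∂_2: C_2 → C_1 maps a triangle to the signed sum of its edges. For instance
  ∂abe = be − ae + ab,
  ∂ace = ce − ae + ac.
This gives a 12×8 integer matrix of rank 7; reducing to Smith normal form yields diagonal entries (1,1,1,1,1,1,1).

Computing H_k = (kernel of ∂_k) / (image of ∂_{k+1}):

  H_0: rank C_0 − rank ∂_1 = 6 − 5 = 1, and the invariant factors of ∂_1 are all 1, so H_0 = Z.
  H_1: rank ker ∂_1 − rank ∂_2 = (12 − 5) − 7 = 0, and the invariant factors of ∂_2 are all 1, so H_1 = 0.
  H_2: rank ker ∂_2 − rank ∂_3 = (8 − 7) − 0 = 1, and there is no ∂_3, so H_2 = Z.

H_0 = Z,  H_1 = 0,  H_2 = Z.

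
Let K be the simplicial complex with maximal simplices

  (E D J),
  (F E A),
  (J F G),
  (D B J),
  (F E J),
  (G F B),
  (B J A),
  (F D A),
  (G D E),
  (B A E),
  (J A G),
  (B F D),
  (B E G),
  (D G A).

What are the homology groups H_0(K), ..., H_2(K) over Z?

Order the vertices as A < B < D < E < F < G < J. Listing each simplex with vertices in this order, K has dimension 2 with simplices:

  0-simplices (7): A, B, D, E, F, G, J
  1-simplices (21): AB, AD, AE, AF, AG, AJ, BD, BE, BF, BG, BJ, DE, DF, DG, DJ, EF, EG, EJ, FG, FJ, GJ
  2-simplices (14): ABE, ABJ, ADF, ADG, AEF, AGJ, BDF, BDJ, BEG, BFG, DEG, DEJ, EFJ, FGJ

so the chain groups are C_0 ≅ Z^7, C_1 ≅ Z^21, C_2 ≅ Z^14.

Boundary ∂_1: C_1 → C_0 maps an edge to its endpoints' difference, ∂[p,q] = q − p.
As a 7×21 matrix over Z this has rank 6, with invariant factors (1,1,1,1,1,1).

∂_2: C_2 → C_1 maps a triangle to the signed sum of its edges. For instance
  ∂ADG = DG − AG + AD,
  ∂ABJ = BJ − AJ + AB.
As a 21×14 matrix over Z this has rank 13, with invariant factors (1,1,1,1,1,1,1,1,1,1,1,1,1).

Reading off H_k = ker ∂_k / im ∂_{k+1}:

  H_0: rank C_0 − rank ∂_1 = 7 − 6 = 1, and the invariant factors of ∂_1 are all 1, so H_0 = Z.
  H_1: rank ker ∂_1 − rank ∂_2 = (21 − 6) − 13 = 2, and the invariant factors of ∂_2 are all 1, so H_1 = Z^2.
  H_2: rank ker ∂_2 − rank ∂_3 = (14 − 13) − 0 = 1, and there is no ∂_3, so H_2 = Z.

As a check, the Euler characteristic is 7 − 21 + 14 = 0, which agrees with 1 − 2 + 1 = 0.
(K is a triangulation of the torus T^2.)

H_0 = Z,  H_1 = Z^2,  H_2 = Z.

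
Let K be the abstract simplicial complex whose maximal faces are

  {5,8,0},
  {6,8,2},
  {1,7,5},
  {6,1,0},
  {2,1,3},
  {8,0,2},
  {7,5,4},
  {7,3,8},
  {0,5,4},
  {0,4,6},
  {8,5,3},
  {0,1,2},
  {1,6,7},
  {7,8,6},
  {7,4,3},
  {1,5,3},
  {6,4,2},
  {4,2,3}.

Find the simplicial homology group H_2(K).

K has 9 vertices, 27 edges, 18 triangles.
rank ∂_2 = 18, rank ∂_3 = 0 ⇒ b_2 = 18 − 18 − 0 = 0. So H_2 ≅ 0.

H_2 = 0.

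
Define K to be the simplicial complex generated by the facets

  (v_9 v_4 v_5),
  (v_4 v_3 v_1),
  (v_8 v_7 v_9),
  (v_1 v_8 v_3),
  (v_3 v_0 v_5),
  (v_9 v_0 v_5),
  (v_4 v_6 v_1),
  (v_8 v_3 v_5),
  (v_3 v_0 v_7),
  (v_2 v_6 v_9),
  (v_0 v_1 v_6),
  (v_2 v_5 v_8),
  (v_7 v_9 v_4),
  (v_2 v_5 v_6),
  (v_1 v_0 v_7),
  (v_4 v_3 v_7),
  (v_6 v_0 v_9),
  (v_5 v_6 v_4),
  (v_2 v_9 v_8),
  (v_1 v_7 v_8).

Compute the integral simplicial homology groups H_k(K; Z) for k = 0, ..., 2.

K has 10 vertices, 30 edges, 20 triangles.
rank ∂_0 = 0, rank ∂_1 = 9 ⇒ b_0 = 10 − 0 − 9 = 1; all invariant factors of ∂_1 are 1 so no torsion. So H_0 ≅ Z.
rank ∂_1 = 9, rank ∂_2 = 20 ⇒ b_1 = 30 − 9 − 20 = 1; ∂_2 has invariant factor(s) [2] giving torsion. So H_1 ≅ Z × Z/2.
rank ∂_2 = 20, rank ∂_3 = 0 ⇒ b_2 = 20 − 20 − 0 = 0. So H_2 ≅ 0.

H_0 = Z,  H_1 = Z × Z/2,  H_2 = 0.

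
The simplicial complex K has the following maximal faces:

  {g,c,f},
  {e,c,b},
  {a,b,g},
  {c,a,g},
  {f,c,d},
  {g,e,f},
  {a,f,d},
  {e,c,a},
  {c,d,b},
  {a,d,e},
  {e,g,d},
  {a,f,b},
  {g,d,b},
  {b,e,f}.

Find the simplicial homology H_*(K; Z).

H_0 ≅ Z,  H_1 ≅ Z^2,  H_2 ≅ Z.

Take the total order a < b < c < d < e < f < g on the vertex set. Then K (dimension 2) consists of the simplices:

  0-simplices (7): a, b, c, d, e, f, g
  1-simplices (21): ab, ac, ad, ae, af, ag, bc, bd, be, bf, bg, cd, ce, cf, cg, de, df, dg, ef, eg, fg
  2-simplices (14): abf, abg, ace, acg, ade, adf, bcd, bce, bdg, bef, cdf, cfg, deg, efg

giving chain groups C_0 ≅ Z^7, C_1 ≅ Z^21, C_2 ≅ Z^14.

Boundary ∂_1: C_1 → C_0 maps an edge to its endpoints' difference, ∂[p,q] = q − p.
The 7×21 boundary matrix has rank 6 and Smith normal form diag(1,1,1,1,1,1).

Boundary ∂_2: C_2 → C_1 maps a triangle to the signed sum of its edges. For instance
  ∂adf = df − af + ad,
  ∂ade = de − ae + ad.
The 21×14 boundary matrix has rank 13 and Smith normal form diag(1,1,1,1,1,1,1,1,1,1,1,1,1).

Now H_k = ker ∂_k / im ∂_{k+1}, so:

  H_0: rank C_0 − rank ∂_1 = 7 − 6 = 1, and the invariant factors of ∂_1 are all 1, so H_0 = Z.
  H_1: rank ker ∂_1 − rank ∂_2 = (21 − 6) − 13 = 2, and the invariant factors of ∂_2 are all 1, so H_1 = Z^2.
  H_2: rank ker ∂_2 − rank ∂_3 = (14 − 13) − 0 = 1, and there is no ∂_3, so H_2 = Z.

As a check, the Euler characteristic is 7 − 21 + 14 = 0, which agrees with 1 − 2 + 1 = 0.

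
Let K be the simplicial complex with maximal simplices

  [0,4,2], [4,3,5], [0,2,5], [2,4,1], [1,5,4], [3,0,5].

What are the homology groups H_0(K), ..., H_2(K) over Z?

H_0 ≅ Z,  H_1 ≅ Z,  H_2 = 0.

K has 6 vertices, 12 edges, 6 triangles.
rank ∂_0 = 0, rank ∂_1 = 5 ⇒ b_0 = 6 − 0 − 5 = 1; all invariant factors of ∂_1 are 1 so no torsion. So H_0 = Z.
rank ∂_1 = 5, rank ∂_2 = 6 ⇒ b_1 = 12 − 5 − 6 = 1; all invariant factors of ∂_2 are 1 so no torsion. So H_1 = Z.
rank ∂_2 = 6, rank ∂_3 = 0 ⇒ b_2 = 6 − 6 − 0 = 0. So H_2 = 0.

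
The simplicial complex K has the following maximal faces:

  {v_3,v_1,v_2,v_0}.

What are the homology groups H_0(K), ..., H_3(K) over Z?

Take the total order v_0 < v_1 < v_2 < v_3 on the vertex set. Then K (dimension 3) consists of the simplices:

  0-simplices (4): [v_0], [v_1], [v_2], [v_3]
  1-simplices (6): [v_0,v_1], [v_0,v_2], [v_0,v_3], [v_1,v_2], [v_1,v_3], [v_2,v_3]
  2-simplices (4): [v_0,v_1,v_2], [v_0,v_1,v_3], [v_0,v_2,v_3], [v_1,v_2,v_3]
  3-simplices (1): [v_0,v_1,v_2,v_3]

so the chain groups are C_0 ≅ Z^4, C_1 ≅ Z^6, C_2 ≅ Z^4, C_3 ≅ Z^1.

Boundary ∂_1: C_1 → C_0 is given by ∂[p,q] = [q] − [p].
This gives a 4×6 integer matrix of rank 3; reducing to Smith normal form yields diagonal entries (1,1,1).

The boundary map ∂_2: C_2 → C_1 sends each 2-simplex [p,q,r] to [q,r] − [p,r] + [p,q]. For instance
  ∂[v_1,v_2,v_3] = [v_2,v_3] − [v_1,v_3] + [v_1,v_2],
  ∂[v_0,v_1,v_2] = [v_1,v_2] − [v_0,v_2] + [v_0,v_1].
This gives a 6×4 integer matrix of rank 3; reducing to Smith normal form yields diagonal entries (1,1,1).

∂_3: C_3 → C_2 sends each 3-simplex σ to the alternating sum Σ_i (−1)^i (σ with its i-th vertex removed). For instance
  ∂[v_0,v_1,v_2,v_3] = [v_1,v_2,v_3] − [v_0,v_2,v_3] + [v_0,v_1,v_3] − [v_0,v_1,v_2].
The 4×1 boundary matrix has rank 1 and Smith normal form diag(1).

Now H_k = ker ∂_k / im ∂_{k+1}, so:

  H_0: rank C_0 − rank ∂_1 = 4 − 3 = 1, and the invariant factors of ∂_1 are all 1, so H_0 ≅ Z.
  H_1: rank ker ∂_1 − rank ∂_2 = (6 − 3) − 3 = 0, and the invariant factors of ∂_2 are all 1, so H_1 ≅ 0.
  H_2: rank ker ∂_2 − rank ∂_3 = (4 − 3) − 1 = 0, and the invariant factors of ∂_3 are all 1, so H_2 ≅ 0.
  H_3: rank ker ∂_3 − rank ∂_4 = (1 − 1) − 0 = 0, and there is no ∂_4, so H_3 ≅ 0.

H_0 ≅ Z,  H_1 = 0,  H_2 = 0,  H_3 = 0.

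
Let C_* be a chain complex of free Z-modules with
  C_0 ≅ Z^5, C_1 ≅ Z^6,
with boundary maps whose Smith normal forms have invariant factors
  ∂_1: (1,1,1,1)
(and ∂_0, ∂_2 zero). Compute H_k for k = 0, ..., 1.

H_0 ≅ Z,  H_1 ≅ Z^2.

H_0: b_0 = 5 − 0 − 4 = 1; torsion from ∂_1 factors > 1: none. So H_0 ≅ Z.
H_1: b_1 = 6 − 4 − 0 = 2; torsion from ∂_2 factors > 1: none. So H_1 ≅ Z^2.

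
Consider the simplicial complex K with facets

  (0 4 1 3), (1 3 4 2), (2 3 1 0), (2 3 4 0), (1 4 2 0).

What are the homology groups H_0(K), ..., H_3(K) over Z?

Order the vertices as 0 < 1 < 2 < 3 < 4. Listing each simplex with vertices in this order, K has dimension 3 with simplices:

  0-simplices (5): [0], [1], [2], [3], [4]
  1-simplices (10): [0,1], [0,2], [0,3], [0,4], [1,2], [1,3], [1,4], [2,3], [2,4], [3,4]
  2-simplices (10): [0,1,2], [0,1,3], [0,1,4], [0,2,3], [0,2,4], [0,3,4], [1,2,3], [1,2,4], [1,3,4], [2,3,4]
  3-simplices (5): [0,1,2,3], [0,1,2,4], [0,1,3,4], [0,2,3,4], [1,2,3,4]

Hence C_0 ≅ Z^5, C_1 ≅ Z^10, C_2 ≅ Z^10, C_3 ≅ Z^5.

Boundary ∂_1: C_1 → C_0 is given by ∂[p,q] = [q] − [p]. For instance
  ∂[0,3] = [3] − [0].
As a 5×10 matrix over Z this has rank 4, with invariant factors (1,1,1,1).

The boundary map ∂_2: C_2 → C_1 acts by ∂[p,q,r] = [q,r] − [p,r] + [p,q]. For instance
  ∂[1,2,4] = [2,4] − [1,4] + [1,2],
  ∂[0,1,3] = [1,3] − [0,3] + [0,1].
The 10×10 boundary matrix has rank 6 and Smith normal form diag(1,1,1,1,1,1).

∂_3: C_3 → C_2 sends each 3-simplex σ to the alternating sum Σ_i (−1)^i (σ with its i-th vertex removed). For instance
  ∂[1,2,3,4] = [2,3,4] − [1,3,4] + [1,2,4] − [1,2,3],
  ∂[0,2,3,4] = [2,3,4] − [0,3,4] + [0,2,4] − [0,2,3].
As a 10×5 matrix over Z this has rank 4, with invariant factors (1,1,1,1).

From H_k ≅ ker(∂_k) / im(∂_{k+1}) we obtain:

  H_0: rank C_0 − rank ∂_1 = 5 − 4 = 1, and the invariant factors of ∂_1 are all 1, so H_0 ≅ Z.
  H_1: rank ker ∂_1 − rank ∂_2 = (10 − 4) − 6 = 0, and the invariant factors of ∂_2 are all 1, so H_1 ≅ 0.
  H_2: rank ker ∂_2 − rank ∂_3 = (10 − 6) − 4 = 0, and the invariant factors of ∂_3 are all 1, so H_2 ≅ 0.
  H_3: rank ker ∂_3 − rank ∂_4 = (5 − 4) − 0 = 1, and there is no ∂_4, so H_3 ≅ Z.

H_0 ≅ Z,  H_1 = 0,  H_2 = 0,  H_3 ≅ Z.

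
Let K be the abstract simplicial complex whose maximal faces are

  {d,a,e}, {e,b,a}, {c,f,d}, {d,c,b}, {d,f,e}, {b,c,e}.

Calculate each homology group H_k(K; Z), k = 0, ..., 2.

Take the total order a < b < c < d < e < f on the vertex set. Then K (dimension 2) consists of the simplices:

  0-simplices (6): a, b, c, d, e, f
  1-simplices (12): ab, ad, ae, bc, bd, be, cd, ce, cf, de, df, ef
  2-simplices (6): abe, ade, bcd, bce, cdf, def

Hence C_0 ≅ Z^6, C_1 ≅ Z^12, C_2 ≅ Z^6.

The boundary map ∂_1: C_1 → C_0 maps an edge to its endpoints' difference, ∂[p,q] = q − p. For instance
  ∂de = e − d.
This gives a 6×12 integer matrix of rank 5; reducing to Smith normal form yields diagonal entries (1,1,1,1,1).

Boundary ∂_2: C_2 → C_1 maps a triangle to the signed sum of its edges. For instance
  ∂abe = be − ae + ab,
  ∂bcd = cd − bd + bc.
This gives a 12×6 integer matrix of rank 6; reducing to Smith normal form yields diagonal entries (1,1,1,1,1,1).

Computing H_k = (kernel of ∂_k) / (image of ∂_{k+1}):

  H_0: rank C_0 − rank ∂_1 = 6 − 5 = 1, and the invariant factors of ∂_1 are all 1, so H_0 = Z.
  H_1: rank ker ∂_1 − rank ∂_2 = (12 − 5) − 6 = 1, and the invariant factors of ∂_2 are all 1, so H_1 = Z.
  H_2: rank ker ∂_2 − rank ∂_3 = (6 − 6) − 0 = 0, and there is no ∂_3, so H_2 = 0.

As a check, the Euler characteristic is 6 − 12 + 6 = 0, which agrees with 1 − 1 + 0 = 0.
(K is a triangulation of the cylinder S^1 x I.)

H_0 = Z,  H_1 = Z,  H_2 = 0.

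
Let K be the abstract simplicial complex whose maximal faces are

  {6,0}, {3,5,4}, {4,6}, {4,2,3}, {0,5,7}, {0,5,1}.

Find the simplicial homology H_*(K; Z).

Take the total order 0 < 1 < 2 < 3 < 4 < 5 < 6 < 7 on the vertex set. Then K (dimension 2) consists of the simplices:

  0-simplices (8): [0], [1], [2], [3], [4], [5], [6], [7]
  1-simplices (12): [0,1], [0,5], [0,6], [0,7], [1,5], [2,3], [2,4], [3,4], [3,5], [4,5], [4,6], [5,7]
  2-simplices (4): [0,1,5], [0,5,7], [2,3,4], [3,4,5]

so the chain groups are C_0 ≅ Z^8, C_1 ≅ Z^12, C_2 ≅ Z^4.

Boundary ∂_1: C_1 → C_0 maps an edge to its endpoints' difference, ∂[p,q] = q − p. For instance
  ∂[4,5] = [5] − [4].
The resulting 8×12 matrix has rank 7, and its Smith normal form has invariant factors (1,1,1,1,1,1,1).

∂_2: C_2 → C_1 sends each 2-simplex [p,q,r] to [q,r] − [p,r] + [p,q]. For instance
  ∂[0,5,7] = [5,7] − [0,7] + [0,5],
  ∂[0,1,5] = [1,5] − [0,5] + [0,1].
The resulting 12×4 matrix has rank 4, and its Smith normal form has invariant factors (1,1,1,1).

Now H_k = ker ∂_k / im ∂_{k+1}, so:

  H_0: rank C_0 − rank ∂_1 = 8 − 7 = 1, and the invariant factors of ∂_1 are all 1, so H_0 = Z.
  H_1: rank ker ∂_1 − rank ∂_2 = (12 − 7) − 4 = 1, and the invariant factors of ∂_2 are all 1, so H_1 = Z.
  H_2: rank ker ∂_2 − rank ∂_3 = (4 − 4) − 0 = 0, and there is no ∂_3, so H_2 = 0.

H_0 = Z,  H_1 = Z,  H_2 = 0.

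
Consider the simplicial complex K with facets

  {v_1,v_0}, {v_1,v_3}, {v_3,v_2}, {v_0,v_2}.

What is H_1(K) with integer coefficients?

Order the vertices as v_0 < v_1 < v_2 < v_3. Listing each simplex with vertices in this order, K has dimension 1 with simplices:

  0-simplices (4): [v_0], [v_1], [v_2], [v_3]
  1-simplices (4): [v_0,v_1], [v_0,v_2], [v_1,v_3], [v_2,v_3]

Hence C_0 ≅ Z^4, C_1 ≅ Z^4.

The boundary map ∂_1: C_1 → C_0 maps an edge to its endpoints' difference, ∂[p,q] = q − p. For instance
  ∂[v_0,v_1] = [v_1] − [v_0].
The 4×4 boundary matrix has rank 3 and Smith normal form diag(1,1,1).

Computing H_k = (kernel of ∂_k) / (image of ∂_{k+1}):

  H_1: rank ker ∂_1 − rank ∂_2 = (4 − 3) − 0 = 1, and there is no ∂_2, so H_1 = Z.

(K is a triangulation of the circle S^1.)

H_1 = Z.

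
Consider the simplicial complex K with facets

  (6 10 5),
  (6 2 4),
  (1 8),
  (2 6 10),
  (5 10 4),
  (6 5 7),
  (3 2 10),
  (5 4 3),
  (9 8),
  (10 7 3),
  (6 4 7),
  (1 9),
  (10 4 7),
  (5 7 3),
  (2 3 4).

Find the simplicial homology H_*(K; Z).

We work with the vertex ordering 1 < 2 < 3 < 4 < 5 < 6 < 7 < 8 < 9 < 10. The simplices of K, each written with vertices in increasing order, are:

  0-simplices (10): [1], [2], [3], [4], [5], [6], [7], [8], [9], [10]
  1-simplices (21): [1,8], [1,9], [2,3], [2,4], [2,6], [2,10], [3,4], [3,5], [3,7], [3,10], [4,5], [4,6], [4,7], [4,10], [5,6], [5,7], [5,10], [6,7], [6,10], [7,10], [8,9]
  2-simplices (12): [2,3,4], [2,3,10], [2,4,6], [2,6,10], [3,4,5], [3,5,7], [3,7,10], [4,5,10], [4,6,7], [4,7,10], [5,6,7], [5,6,10]

so the chain groups are C_0 ≅ Z^10, C_1 ≅ Z^21, C_2 ≅ Z^12.

The boundary map ∂_1: C_1 → C_0 sends each edge [p,q] (with p < q) to q − p.
As a 10×21 matrix over Z this has rank 8, with invariant factors (1,1,1,1,1,1,1,1).

Boundary ∂_2: C_2 → C_1 acts by ∂[p,q,r] = [q,r] − [p,r] + [p,q]. For instance
  ∂[5,6,7] = [6,7] − [5,7] + [5,6],
  ∂[2,3,10] = [3,10] − [2,10] + [2,3].
The resulting 21×12 matrix has rank 12, and its Smith normal form has invariant factors (1,1,1,1,1,1,1,1,1,1,1,2).

Reading off H_k = ker ∂_k / im ∂_{k+1}:

  H_0: rank C_0 − rank ∂_1 = 10 − 8 = 2, and the invariant factors of ∂_1 are all 1, so H_0 = Z^2.
  H_1: rank ker ∂_1 − rank ∂_2 = (21 − 8) − 12 = 1, and ∂_2 has invariant factor 2 > 1, so H_1 = Z × Z/2.
  H_2: rank ker ∂_2 − rank ∂_3 = (12 − 12) − 0 = 0, and there is no ∂_3, so H_2 = 0.

H_0 = Z^2,  H_1 = Z × Z/2,  H_2 = 0.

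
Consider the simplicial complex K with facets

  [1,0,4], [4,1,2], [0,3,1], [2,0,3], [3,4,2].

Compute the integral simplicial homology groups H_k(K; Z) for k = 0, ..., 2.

We work with the vertex ordering 0 < 1 < 2 < 3 < 4. The simplices of K, each written with vertices in increasing order, are:

  0-simplices (5): [0], [1], [2], [3], [4]
  1-simplices (10): [0,1], [0,2], [0,3], [0,4], [1,2], [1,3], [1,4], [2,3], [2,4], [3,4]
  2-simplices (5): [0,1,3], [0,1,4], [0,2,3], [1,2,4], [2,3,4]

giving chain groups C_0 ≅ Z^5, C_1 ≅ Z^10, C_2 ≅ Z^5.

∂_1: C_1 → C_0 sends each edge [p,q] (with p < q) to q − p.
This gives a 5×10 integer matrix of rank 4; reducing to Smith normal form yields diagonal entries (1,1,1,1).

∂_2: C_2 → C_1 sends each 2-simplex [p,q,r] to [q,r] − [p,r] + [p,q]. For instance
  ∂[2,3,4] = [3,4] − [2,4] + [2,3],
  ∂[1,2,4] = [2,4] − [1,4] + [1,2].
The resulting 10×5 matrix has rank 5, and its Smith normal form has invariant factors (1,1,1,1,1).

Computing H_k = (kernel of ∂_k) / (image of ∂_{k+1}):

  H_0: rank C_0 − rank ∂_1 = 5 − 4 = 1, and the invariant factors of ∂_1 are all 1, so H_0 ≅ Z.
  H_1: rank ker ∂_1 − rank ∂_2 = (10 − 4) − 5 = 1, and the invariant factors of ∂_2 are all 1, so H_1 ≅ Z.
  H_2: rank ker ∂_2 − rank ∂_3 = (5 − 5) − 0 = 0, and there is no ∂_3, so H_2 ≅ 0.

H_0 = Z,  H_1 = Z,  H_2 = 0.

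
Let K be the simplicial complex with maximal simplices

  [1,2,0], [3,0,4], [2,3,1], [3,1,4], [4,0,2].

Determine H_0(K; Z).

Take the total order 0 < 1 < 2 < 3 < 4 on the vertex set. Then K (dimension 2) consists of the simplices:

  0-simplices (5): [0], [1], [2], [3], [4]
  1-simplices (10): [0,1], [0,2], [0,3], [0,4], [1,2], [1,3], [1,4], [2,3], [2,4], [3,4]
  2-simplices (5): [0,1,2], [0,2,4], [0,3,4], [1,2,3], [1,3,4]

giving chain groups C_0 ≅ Z^5, C_1 ≅ Z^10, C_2 ≅ Z^5.

Boundary ∂_1: C_1 → C_0 maps an edge to its endpoints' difference, ∂[p,q] = q − p.
As a 5×10 matrix over Z this has rank 4, with invariant factors (1,1,1,1).

∂_2: C_2 → C_1 maps a triangle to the signed sum of its edges. For instance
  ∂[0,1,2] = [1,2] − [0,2] + [0,1],
  ∂[0,2,4] = [2,4] − [0,4] + [0,2].
The 10×5 boundary matrix has rank 5 and Smith normal form diag(1,1,1,1,1).

Now H_k = ker ∂_k / im ∂_{k+1}, so:

  H_0: rank C_0 − rank ∂_1 = 5 − 4 = 1, and the invariant factors of ∂_1 are all 1, so H_0 ≅ Z.

(K is a triangulation of the Möbius band.)

H_0 = Z.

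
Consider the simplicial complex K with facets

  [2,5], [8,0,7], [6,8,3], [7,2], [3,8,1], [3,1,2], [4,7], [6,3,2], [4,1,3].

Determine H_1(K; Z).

K has 9 vertices, 16 edges, 6 triangles.
rank ∂_1 = 8, rank ∂_2 = 6 ⇒ b_1 = 16 − 8 − 6 = 2; all invariant factors of ∂_2 are 1 so no torsion. So H_1 ≅ Z^2.

H_1 = Z^2.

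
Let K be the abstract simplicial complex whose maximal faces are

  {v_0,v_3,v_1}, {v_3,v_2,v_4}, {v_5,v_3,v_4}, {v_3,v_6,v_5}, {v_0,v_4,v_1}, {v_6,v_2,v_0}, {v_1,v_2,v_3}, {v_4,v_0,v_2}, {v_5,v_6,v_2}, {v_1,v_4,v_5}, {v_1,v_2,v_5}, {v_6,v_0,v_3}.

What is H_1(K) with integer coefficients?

Order the vertices as v_0 < v_1 < v_2 < v_3 < v_4 < v_5 < v_6. Listing each simplex with vertices in this order, K has dimension 2 with simplices:

  0-simplices (7): [v_0], [v_1], [v_2], [v_3], [v_4], [v_5], [v_6]
  1-simplices (18): (18 of them)
  2-simplices (12): (12 of them)

so the chain groups are C_0 ≅ Z^7, C_1 ≅ Z^18, C_2 ≅ Z^12.

∂_1: C_1 → C_0 sends each edge [p,q] (with p < q) to q − p. For instance
  ∂[v_0,v_1] = [v_1] − [v_0].
This gives a 7×18 integer matrix of rank 6; reducing to Smith normal form yields diagonal entries (1,1,1,1,1,1).

The boundary map ∂_2: C_2 → C_1 maps a triangle to the signed sum of its edges. For instance
  ∂[v_0,v_1,v_4] = [v_1,v_4] − [v_0,v_4] + [v_0,v_1],
  ∂[v_0,v_2,v_6] = [v_2,v_6] − [v_0,v_6] + [v_0,v_2].
The 18×12 boundary matrix has rank 12 and Smith normal form diag(1,1,1,1,1,1,1,1,1,1,1,2).

Now H_k = ker ∂_k / im ∂_{k+1}, so:

  H_1: rank ker ∂_1 − rank ∂_2 = (18 − 6) − 12 = 0, and ∂_2 has invariant factor 2 > 1, so H_1 ≅ Z/2.

H_1 ≅ Z/2.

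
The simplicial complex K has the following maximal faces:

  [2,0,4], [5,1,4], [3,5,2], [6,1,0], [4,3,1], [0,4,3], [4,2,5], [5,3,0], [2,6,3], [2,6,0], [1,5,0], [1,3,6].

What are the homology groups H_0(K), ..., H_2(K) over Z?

We work with the vertex ordering 0 < 1 < 2 < 3 < 4 < 5 < 6. The simplices of K, each written with vertices in increasing order, are:

  0-simplices (7): [0], [1], [2], [3], [4], [5], [6]
  1-simplices (18): [0,1], [0,2], [0,3], [0,4], [0,5], [0,6], [1,3], [1,4], [1,5], [1,6], [2,3], [2,4], [2,5], [2,6], [3,4], [3,5], [3,6], [4,5]
  2-simplices (12): [0,1,5], [0,1,6], [0,2,4], [0,2,6], [0,3,4], [0,3,5], [1,3,4], [1,3,6], [1,4,5], [2,3,5], [2,3,6], [2,4,5]

Hence C_0 ≅ Z^7, C_1 ≅ Z^18, C_2 ≅ Z^12.

The boundary map ∂_1: C_1 → C_0 maps an edge to its endpoints' difference, ∂[p,q] = q − p. For instance
  ∂[0,6] = [6] − [0].
As a 7×18 matrix over Z this has rank 6, with invariant factors (1,1,1,1,1,1).

Boundary ∂_2: C_2 → C_1 sends each 2-simplex [p,q,r] to [q,r] − [p,r] + [p,q]. For instance
  ∂[0,2,4] = [2,4] − [0,4] + [0,2],
  ∂[0,2,6] = [2,6] − [0,6] + [0,2].
The resulting 18×12 matrix has rank 12, and its Smith normal form has invariant factors (1,1,1,1,1,1,1,1,1,1,1,2).

Computing H_k = (kernel of ∂_k) / (image of ∂_{k+1}):

  H_0: rank C_0 − rank ∂_1 = 7 − 6 = 1, and the invariant factors of ∂_1 are all 1, so H_0 ≅ Z.
  H_1: rank ker ∂_1 − rank ∂_2 = (18 − 6) − 12 = 0, and ∂_2 has invariant factor 2 > 1, so H_1 ≅ Z_2.
  H_2: rank ker ∂_2 − rank ∂_3 = (12 − 12) − 0 = 0, and there is no ∂_3, so H_2 ≅ 0.

As a check, the Euler characteristic is 7 − 18 + 12 = 1, which agrees with 1 − 0 + 0 = 1.

H_0 ≅ Z,  H_1 ≅ Z_2,  H_2 = 0.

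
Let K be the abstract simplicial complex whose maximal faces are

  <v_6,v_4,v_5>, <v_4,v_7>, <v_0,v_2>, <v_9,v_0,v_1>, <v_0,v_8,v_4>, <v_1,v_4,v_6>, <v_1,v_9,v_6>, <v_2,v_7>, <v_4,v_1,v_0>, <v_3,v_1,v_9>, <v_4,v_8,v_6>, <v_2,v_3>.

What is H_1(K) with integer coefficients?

H_1 = Z^2.

Order the vertices as v_0 < v_1 < v_2 < v_3 < v_4 < v_5 < v_6 < v_7 < v_8 < v_9. Listing each simplex with vertices in this order, K has dimension 2 with simplices:

  0-simplices (10): [v_0], [v_1], [v_2], [v_3], [v_4], [v_5], [v_6], [v_7], [v_8], [v_9]
  1-simplices (19): (19 of them)
  2-simplices (8): [v_0,v_1,v_4], [v_0,v_1,v_9], [v_0,v_4,v_8], [v_1,v_3,v_9], [v_1,v_4,v_6], [v_1,v_6,v_9], [v_4,v_5,v_6], [v_4,v_6,v_8]

Hence C_0 ≅ Z^10, C_1 ≅ Z^19, C_2 ≅ Z^8.

Boundary ∂_1: C_1 → C_0 sends each edge [p,q] (with p < q) to q − p.
As a 10×19 matrix over Z this has rank 9, with invariant factors (1,1,1,1,1,1,1,1,1).

∂_2: C_2 → C_1 maps a triangle to the signed sum of its edges. For instance
  ∂[v_0,v_4,v_8] = [v_4,v_8] − [v_0,v_8] + [v_0,v_4],
  ∂[v_1,v_4,v_6] = [v_4,v_6] − [v_1,v_6] + [v_1,v_4].
This gives a 19×8 integer matrix of rank 8; reducing to Smith normal form yields diagonal entries (1,1,1,1,1,1,1,1).

From H_k ≅ ker(∂_k) / im(∂_{k+1}) we obtain:

  H_1: rank ker ∂_1 − rank ∂_2 = (19 − 9) − 8 = 2, and the invariant factors of ∂_2 are all 1, so H_1 = Z^2.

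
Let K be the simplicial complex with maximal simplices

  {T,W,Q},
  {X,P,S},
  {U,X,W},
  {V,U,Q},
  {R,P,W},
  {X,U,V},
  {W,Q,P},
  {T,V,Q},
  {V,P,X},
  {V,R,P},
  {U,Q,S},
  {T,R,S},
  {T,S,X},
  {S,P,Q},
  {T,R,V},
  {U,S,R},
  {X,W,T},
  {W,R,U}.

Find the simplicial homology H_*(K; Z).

We work with the vertex ordering P < Q < R < S < T < U < V < W < X. The simplices of K, each written with vertices in increasing order, are:

  0-simplices (9): P, Q, R, S, T, U, V, W, X
  1-simplices (27): PQ, PR, PS, PV, PW, PX, QS, QT, QU, QV, QW, RS, RT, RU, RV, RW, ST, SU, SX, TV, TW, TX, UV, UW, UX, VX, WX
  2-simplices (18): PQS, PQW, PRV, PRW, PSX, PVX, QSU, QTV, QTW, QUV, RST, RSU, RTV, RUW, STX, TWX, UVX, UWX

so the chain groups are C_0 ≅ Z^9, C_1 ≅ Z^27, C_2 ≅ Z^18.

The boundary map ∂_1: C_1 → C_0 maps an edge to its endpoints' difference, ∂[p,q] = q − p. For instance
  ∂VX = X − V.
As a 9×27 matrix over Z this has rank 8, with invariant factors (1,1,1,1,1,1,1,1).

The boundary map ∂_2: C_2 → C_1 maps a triangle to the signed sum of its edges. For instance
  ∂STX = TX − SX + ST,
  ∂PQS = QS − PS + PQ.
The 27×18 boundary matrix has rank 17 and Smith normal form diag(1,1,1,1,1,1,1,1,1,1,1,1,1,1,1,1,1).

Now H_k = ker ∂_k / im ∂_{k+1}, so:

  H_0: rank C_0 − rank ∂_1 = 9 − 8 = 1, and the invariant factors of ∂_1 are all 1, so H_0 ≅ Z.
  H_1: rank ker ∂_1 − rank ∂_2 = (27 − 8) − 17 = 2, and the invariant factors of ∂_2 are all 1, so H_1 ≅ Z^2.
  H_2: rank ker ∂_2 − rank ∂_3 = (18 − 17) − 0 = 1, and there is no ∂_3, so H_2 ≅ Z.

(K is a triangulation of the torus T^2.)

H_0 ≅ Z,  H_1 ≅ Z^2,  H_2 ≅ Z.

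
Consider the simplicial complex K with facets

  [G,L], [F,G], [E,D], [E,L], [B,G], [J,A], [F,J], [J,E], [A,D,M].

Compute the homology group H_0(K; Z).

Fix the vertex order A < B < D < E < F < G < J < L < M and write every simplex with vertices in increasing order. Then dim K = 2 and the simplices of K are:

  0-simplices (9): A, B, D, E, F, G, J, L, M
  1-simplices (11): AD, AJ, AM, BG, DE, DM, EJ, EL, FG, FJ, GL
  2-simplices (1): ADM

so the chain groups are C_0 ≅ Z^9, C_1 ≅ Z^11, C_2 ≅ Z^1.

Boundary ∂_1: C_1 → C_0 sends each edge [p,q] (with p < q) to q − p.
As a 9×11 matrix over Z this has rank 8, with invariant factors (1,1,1,1,1,1,1,1).

Boundary ∂_2: C_2 → C_1 maps a triangle to the signed sum of its edges. For instance
  ∂ADM = DM − AM + AD.
This gives a 11×1 integer matrix of rank 1; reducing to Smith normal form yields diagonal entries (1).

Reading off H_k = ker ∂_k / im ∂_{k+1}:

  H_0: rank C_0 − rank ∂_1 = 9 − 8 = 1, and the invariant factors of ∂_1 are all 1, so H_0 ≅ Z.

H_0 ≅ Z.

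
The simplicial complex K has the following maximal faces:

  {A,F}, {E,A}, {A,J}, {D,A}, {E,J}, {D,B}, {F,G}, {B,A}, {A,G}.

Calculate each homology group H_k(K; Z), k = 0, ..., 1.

Fix the vertex order A < B < D < E < F < G < J and write every simplex with vertices in increasing order. Then dim K = 1 and the simplices of K are:

  0-simplices (7): A, B, D, E, F, G, J
  1-simplices (9): AB, AD, AE, AF, AG, AJ, BD, EJ, FG

giving chain groups C_0 ≅ Z^7, C_1 ≅ Z^9.

The boundary map ∂_1: C_1 → C_0 is given by ∂[p,q] = [q] − [p].
As a 7×9 matrix over Z this has rank 6, with invariant factors (1,1,1,1,1,1).

Computing H_k = (kernel of ∂_k) / (image of ∂_{k+1}):

  H_0: rank C_0 − rank ∂_1 = 7 − 6 = 1, and the invariant factors of ∂_1 are all 1, so H_0 ≅ Z.
  H_1: rank ker ∂_1 − rank ∂_2 = (9 − 6) − 0 = 3, and there is no ∂_2, so H_1 ≅ Z^3.

H_0 ≅ Z,  H_1 ≅ Z^3.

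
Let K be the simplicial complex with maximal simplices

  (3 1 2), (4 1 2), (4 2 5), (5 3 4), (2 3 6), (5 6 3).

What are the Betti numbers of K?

Take the total order 1 < 2 < 3 < 4 < 5 < 6 on the vertex set. Then K (dimension 2) consists of the simplices:

  0-simplices (6): [1], [2], [3], [4], [5], [6]
  1-simplices (12): [1,2], [1,3], [1,4], [2,3], [2,4], [2,5], [2,6], [3,4], [3,5], [3,6], [4,5], [5,6]
  2-simplices (6): [1,2,3], [1,2,4], [2,3,6], [2,4,5], [3,4,5], [3,5,6]

giving chain groups C_0 ≅ Z^6, C_1 ≅ Z^12, C_2 ≅ Z^6.

∂_1: C_1 → C_0 is given by ∂[p,q] = [q] − [p]. For instance
  ∂[2,5] = [5] − [2].
This gives a 6×12 integer matrix of rank 5; reducing to Smith normal form yields diagonal entries (1,1,1,1,1).

∂_2: C_2 → C_1 sends each 2-simplex [p,q,r] to [q,r] − [p,r] + [p,q]. For instance
  ∂[2,4,5] = [4,5] − [2,5] + [2,4],
  ∂[3,4,5] = [4,5] − [3,5] + [3,4].
As a 12×6 matrix over Z this has rank 6, with invariant factors (1,1,1,1,1,1).

Now H_k = ker ∂_k / im ∂_{k+1}, so:

  H_0: rank C_0 − rank ∂_1 = 6 − 5 = 1, and the invariant factors of ∂_1 are all 1, so H_0 = Z.
  H_1: rank ker ∂_1 − rank ∂_2 = (12 − 5) − 6 = 1, and the invariant factors of ∂_2 are all 1, so H_1 = Z.
  H_2: rank ker ∂_2 − rank ∂_3 = (6 − 6) − 0 = 0, and there is no ∂_3, so H_2 = 0.

As a check, the Euler characteristic is 6 − 12 + 6 = 0, which agrees with 1 − 1 + 0 = 0.

Hence the Betti numbers are b_0 = 1, b_1 = 1, b_2 = 0.

b_0 = 1, b_1 = 1, b_2 = 0.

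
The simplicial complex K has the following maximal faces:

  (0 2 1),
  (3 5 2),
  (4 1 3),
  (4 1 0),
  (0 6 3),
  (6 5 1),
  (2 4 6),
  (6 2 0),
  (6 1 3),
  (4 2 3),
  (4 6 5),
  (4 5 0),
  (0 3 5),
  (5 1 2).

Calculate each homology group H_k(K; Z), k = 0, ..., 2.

We work with the vertex ordering 0 < 1 < 2 < 3 < 4 < 5 < 6. The simplices of K, each written with vertices in increasing order, are:

  0-simplices (7): [0], [1], [2], [3], [4], [5], [6]
  1-simplices (21): [0,1], [0,2], [0,3], [0,4], [0,5], [0,6], [1,2], [1,3], [1,4], [1,5], [1,6], [2,3], [2,4], [2,5], [2,6], [3,4], [3,5], [3,6], [4,5], [4,6], [5,6]
  2-simplices (14): [0,1,2], [0,1,4], [0,2,6], [0,3,5], [0,3,6], [0,4,5], [1,2,5], [1,3,4], [1,3,6], [1,5,6], [2,3,4], [2,3,5], [2,4,6], [4,5,6]

giving chain groups C_0 ≅ Z^7, C_1 ≅ Z^21, C_2 ≅ Z^14.

The boundary map ∂_1: C_1 → C_0 sends each edge [p,q] (with p < q) to q − p. For instance
  ∂[2,3] = [3] − [2].
The resulting 7×21 matrix has rank 6, and its Smith normal form has invariant factors (1,1,1,1,1,1).

∂_2: C_2 → C_1 acts by ∂[p,q,r] = [q,r] − [p,r] + [p,q]. For instance
  ∂[1,3,4] = [3,4] − [1,4] + [1,3],
  ∂[0,3,5] = [3,5] − [0,5] + [0,3].
The 21×14 boundary matrix has rank 13 and Smith normal form diag(1,1,1,1,1,1,1,1,1,1,1,1,1).

Computing H_k = (kernel of ∂_k) / (image of ∂_{k+1}):

  H_0: rank C_0 − rank ∂_1 = 7 − 6 = 1, and the invariant factors of ∂_1 are all 1, so H_0 = Z.
  H_1: rank ker ∂_1 − rank ∂_2 = (21 − 6) − 13 = 2, and the invariant factors of ∂_2 are all 1, so H_1 = Z^2.
  H_2: rank ker ∂_2 − rank ∂_3 = (14 − 13) − 0 = 1, and there is no ∂_3, so H_2 = Z.

As a check, the Euler characteristic is 7 − 21 + 14 = 0, which agrees with 1 − 2 + 1 = 0.
(K is a triangulation of the torus T^2.)

H_0 = Z,  H_1 = Z^2,  H_2 = Z.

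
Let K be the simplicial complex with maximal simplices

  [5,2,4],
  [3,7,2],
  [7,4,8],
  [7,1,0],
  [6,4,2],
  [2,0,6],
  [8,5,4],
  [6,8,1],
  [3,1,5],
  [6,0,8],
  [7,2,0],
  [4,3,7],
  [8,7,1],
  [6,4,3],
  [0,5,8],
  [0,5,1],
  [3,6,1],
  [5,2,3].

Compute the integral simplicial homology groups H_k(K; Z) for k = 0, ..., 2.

Fix the vertex order 0 < 1 < 2 < 3 < 4 < 5 < 6 < 7 < 8 and write every simplex with vertices in increasing order. Then dim K = 2 and the simplices of K are:

  0-simplices (9): [0], [1], [2], [3], [4], [5], [6], [7], [8]
  1-simplices (27): (27 of them)
  2-simplices (18): [0,1,5], [0,1,7], [0,2,6], [0,2,7], [0,5,8], [0,6,8], [1,3,5], [1,3,6], [1,6,8], [1,7,8], [2,3,5], [2,3,7], [2,4,5], [2,4,6], [3,4,6], [3,4,7], [4,5,8], [4,7,8]

so the chain groups are C_0 ≅ Z^9, C_1 ≅ Z^27, C_2 ≅ Z^18.

The boundary map ∂_1: C_1 → C_0 is given by ∂[p,q] = [q] − [p].
The resulting 9×27 matrix has rank 8, and its Smith normal form has invariant factors (1,1,1,1,1,1,1,1).

The boundary map ∂_2: C_2 → C_1 sends each 2-simplex [p,q,r] to [q,r] − [p,r] + [p,q]. For instance
  ∂[4,7,8] = [7,8] − [4,8] + [4,7],
  ∂[0,2,6] = [2,6] − [0,6] + [0,2].
This gives a 27×18 integer matrix of rank 18; reducing to Smith normal form yields diagonal entries (1,1,1,1,1,1,1,1,1,1,1,1,1,1,1,1,1,2).

Reading off H_k = ker ∂_k / im ∂_{k+1}:

  H_0: rank C_0 − rank ∂_1 = 9 − 8 = 1, and the invariant factors of ∂_1 are all 1, so H_0 ≅ Z.
  H_1: rank ker ∂_1 − rank ∂_2 = (27 − 8) − 18 = 1, and ∂_2 has invariant factor 2 > 1, so H_1 ≅ Z ⊕ Z/2.
  H_2: rank ker ∂_2 − rank ∂_3 = (18 − 18) − 0 = 0, and there is no ∂_3, so H_2 ≅ 0.

H_0 = Z,  H_1 = Z ⊕ Z/2,  H_2 = 0.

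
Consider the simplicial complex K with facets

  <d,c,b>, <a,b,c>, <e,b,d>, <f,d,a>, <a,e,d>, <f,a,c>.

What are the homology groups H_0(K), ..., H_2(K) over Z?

Take the total order a < b < c < d < e < f on the vertex set. Then K (dimension 2) consists of the simplices:

  0-simplices (6): a, b, c, d, e, f
  1-simplices (12): ab, ac, ad, ae, af, bc, bd, be, cd, cf, de, df
  2-simplices (6): abc, acf, ade, adf, bcd, bde

Hence C_0 ≅ Z^6, C_1 ≅ Z^12, C_2 ≅ Z^6.

The boundary map ∂_1: C_1 → C_0 is given by ∂[p,q] = [q] − [p]. For instance
  ∂bd = d − b.
The 6×12 boundary matrix has rank 5 and Smith normal form diag(1,1,1,1,1).

∂_2: C_2 → C_1 sends each 2-simplex [p,q,r] to [q,r] − [p,r] + [p,q]. For instance
  ∂bcd = cd − bd + bc,
  ∂ade = de − ae + ad.
The resulting 12×6 matrix has rank 6, and its Smith normal form has invariant factors (1,1,1,1,1,1).

Now H_k = ker ∂_k / im ∂_{k+1}, so:

  H_0: rank C_0 − rank ∂_1 = 6 − 5 = 1, and the invariant factors of ∂_1 are all 1, so H_0 = Z.
  H_1: rank ker ∂_1 − rank ∂_2 = (12 − 5) − 6 = 1, and the invariant factors of ∂_2 are all 1, so H_1 = Z.
  H_2: rank ker ∂_2 − rank ∂_3 = (6 − 6) − 0 = 0, and there is no ∂_3, so H_2 = 0.

As a check, the Euler characteristic is 6 − 12 + 6 = 0, which agrees with 1 − 1 + 0 = 0.
(K is a triangulation of the cylinder S^1 x I.)

H_0 = Z,  H_1 = Z,  H_2 = 0.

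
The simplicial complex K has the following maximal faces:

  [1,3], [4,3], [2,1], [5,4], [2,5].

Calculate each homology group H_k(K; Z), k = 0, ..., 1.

Order the vertices as 1 < 2 < 3 < 4 < 5. Listing each simplex with vertices in this order, K has dimension 1 with simplices:

  0-simplices (5): [1], [2], [3], [4], [5]
  1-simplices (5): [1,2], [1,3], [2,5], [3,4], [4,5]

giving chain groups C_0 ≅ Z^5, C_1 ≅ Z^5.

The boundary map ∂_1: C_1 → C_0 is given by ∂[p,q] = [q] − [p]. For instance
  ∂[3,4] = [4] − [3].
The resulting 5×5 matrix has rank 4, and its Smith normal form has invariant factors (1,1,1,1).

Reading off H_k = ker ∂_k / im ∂_{k+1}:

  H_0: rank C_0 − rank ∂_1 = 5 − 4 = 1, and the invariant factors of ∂_1 are all 1, so H_0 ≅ Z.
  H_1: rank ker ∂_1 − rank ∂_2 = (5 − 4) − 0 = 1, and there is no ∂_2, so H_1 ≅ Z.

H_0 ≅ Z,  H_1 ≅ Z.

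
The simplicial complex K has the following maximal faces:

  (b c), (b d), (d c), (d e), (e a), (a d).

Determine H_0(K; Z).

Fix the vertex order a < b < c < d < e and write every simplex with vertices in increasing order. Then dim K = 1 and the simplices of K are:

  0-simplices (5): a, b, c, d, e
  1-simplices (6): ad, ae, bc, bd, cd, de

so the chain groups are C_0 ≅ Z^5, C_1 ≅ Z^6.

∂_1: C_1 → C_0 sends each edge [p,q] (with p < q) to q − p. For instance
  ∂bc = c − b.
The 5×6 boundary matrix has rank 4 and Smith normal form diag(1,1,1,1).

From H_k ≅ ker(∂_k) / im(∂_{k+1}) we obtain:

  H_0: rank C_0 − rank ∂_1 = 5 − 4 = 1, and the invariant factors of ∂_1 are all 1, so H_0 ≅ Z.

(K is a triangulation of a wedge of 2 circles.)

H_0 ≅ Z.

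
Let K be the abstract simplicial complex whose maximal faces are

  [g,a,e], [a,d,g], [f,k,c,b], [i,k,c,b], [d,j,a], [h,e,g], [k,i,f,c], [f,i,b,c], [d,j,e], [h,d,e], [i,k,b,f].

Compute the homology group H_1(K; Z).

H_1 = Z.

Fix the vertex order a < b < c < d < e < f < g < h < i < j < k and write every simplex with vertices in increasing order. Then dim K = 3 and the simplices of K are:

  0-simplices (11): a, b, c, d, e, f, g, h, i, j, k
  1-simplices (22): ad, ae, ag, aj, bc, bf, bi, bk, cf, ci, ck, de, dg, dh, dj, eg, eh, ej, fi, fk, gh, ik
  2-simplices (16): adg, adj, aeg, bcf, bci, bck, bfi, bfk, bik, cfi, cfk, cik, deh, dej, egh, fik
  3-simplices (5): bcfi, bcfk, bcik, bfik, cfik

giving chain groups C_0 ≅ Z^11, C_1 ≅ Z^22, C_2 ≅ Z^16, C_3 ≅ Z^5.

The boundary map ∂_1: C_1 → C_0 sends each edge [p,q] (with p < q) to q − p.
As a 11×22 matrix over Z this has rank 9, with invariant factors (1,1,1,1,1,1,1,1,1).

Boundary ∂_2: C_2 → C_1 acts by ∂[p,q,r] = [q,r] − [p,r] + [p,q]. For instance
  ∂aeg = eg − ag + ae,
  ∂cfk = fk − ck + cf.
This gives a 22×16 integer matrix of rank 12; reducing to Smith normal form yields diagonal entries (1,1,1,1,1,1,1,1,1,1,1,1).

Boundary ∂_3: C_3 → C_2 sends each 3-simplex σ to the alternating sum Σ_i (−1)^i (σ with its i-th vertex removed). For instance
  ∂bcik = cik − bik + bck − bci,
  ∂cfik = fik − cik + cfk − cfi.
This gives a 16×5 integer matrix of rank 4; reducing to Smith normal form yields diagonal entries (1,1,1,1).

From H_k ≅ ker(∂_k) / im(∂_{k+1}) we obtain:

  H_1: rank ker ∂_1 − rank ∂_2 = (22 − 9) − 12 = 1, and the invariant factors of ∂_2 are all 1, so H_1 ≅ Z.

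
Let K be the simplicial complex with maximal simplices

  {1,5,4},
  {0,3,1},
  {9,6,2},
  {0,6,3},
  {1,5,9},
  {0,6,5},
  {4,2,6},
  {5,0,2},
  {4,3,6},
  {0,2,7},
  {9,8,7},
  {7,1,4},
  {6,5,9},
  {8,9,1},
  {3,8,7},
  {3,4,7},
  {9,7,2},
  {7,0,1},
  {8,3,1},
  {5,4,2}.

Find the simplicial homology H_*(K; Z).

K has 10 vertices, 30 edges, 20 triangles.
rank ∂_0 = 0, rank ∂_1 = 9 ⇒ b_0 = 10 − 0 − 9 = 1; all invariant factors of ∂_1 are 1 so no torsion. So H_0 = Z.
rank ∂_1 = 9, rank ∂_2 = 20 ⇒ b_1 = 30 − 9 − 20 = 1; ∂_2 has invariant factor(s) [2] giving torsion. So H_1 = Z ⊕ Z/2Z.
rank ∂_2 = 20, rank ∂_3 = 0 ⇒ b_2 = 20 − 20 − 0 = 0. So H_2 = 0.

H_0 ≅ Z,  H_1 ≅ Z ⊕ Z/2Z,  H_2 = 0.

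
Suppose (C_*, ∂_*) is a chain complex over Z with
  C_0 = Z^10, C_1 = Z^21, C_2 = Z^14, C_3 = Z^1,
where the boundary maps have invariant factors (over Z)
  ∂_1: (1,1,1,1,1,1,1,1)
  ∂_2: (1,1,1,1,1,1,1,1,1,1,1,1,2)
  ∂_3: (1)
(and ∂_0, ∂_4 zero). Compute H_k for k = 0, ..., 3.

H_0: b_0 = 10 − 0 − 8 = 2; torsion from ∂_1 factors > 1: none. So H_0 = Z^2.
H_1: b_1 = 21 − 8 − 13 = 0; torsion from ∂_2 factors > 1: [2]. So H_1 = Z/2Z.
H_2: b_2 = 14 − 13 − 1 = 0; torsion from ∂_3 factors > 1: none. So H_2 = 0.
H_3: b_3 = 1 − 1 − 0 = 0; torsion from ∂_4 factors > 1: none. So H_3 = 0.

H_0 = Z^2,  H_1 = Z/2Z,  H_2 = 0,  H_3 = 0.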